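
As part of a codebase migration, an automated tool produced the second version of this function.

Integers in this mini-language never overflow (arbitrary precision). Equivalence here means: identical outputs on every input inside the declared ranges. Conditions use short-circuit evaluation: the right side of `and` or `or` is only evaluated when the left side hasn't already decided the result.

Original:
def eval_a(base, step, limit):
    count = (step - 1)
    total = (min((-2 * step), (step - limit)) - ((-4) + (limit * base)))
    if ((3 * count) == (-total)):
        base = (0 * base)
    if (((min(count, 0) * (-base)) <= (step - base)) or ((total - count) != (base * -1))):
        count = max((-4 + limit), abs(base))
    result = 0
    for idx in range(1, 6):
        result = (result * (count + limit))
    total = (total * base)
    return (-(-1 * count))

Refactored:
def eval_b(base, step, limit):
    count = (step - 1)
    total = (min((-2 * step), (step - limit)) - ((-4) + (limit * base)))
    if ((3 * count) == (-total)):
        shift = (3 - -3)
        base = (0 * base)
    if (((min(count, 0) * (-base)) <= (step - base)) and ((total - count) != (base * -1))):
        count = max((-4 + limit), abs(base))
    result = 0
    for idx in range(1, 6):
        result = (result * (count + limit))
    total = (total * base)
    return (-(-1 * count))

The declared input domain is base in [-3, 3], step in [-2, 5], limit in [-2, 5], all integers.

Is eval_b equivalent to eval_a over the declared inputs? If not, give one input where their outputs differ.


Take base=-3, step=-2, limit=-1.
eval_a: count = -3; total = 0; ((3 * count) == (-total)) -> false; (((min(count, 0) * (-base)) <= (step - base)) or ((total - count) != (base * -1))) -> true; count = 3; result = 0; [idx=1]; result = 0; [idx=2]; result = 0; [idx=3]; result = 0; [idx=4]; result = 0; [idx=5]; result = 0; total = 0; return 3
eval_b: count = -3; total = 0; ((3 * count) == (-total)) -> false; (((min(count, 0) * (-base)) <= (step - base)) and ((total - count) != (base * -1))) -> false; result = 0; [idx=1]; result = 0; [idx=2]; result = 0; [idx=3]; result = 0; [idx=4]; result = 0; [idx=5]; result = 0; total = 0; return -3
3 vs -3 — the two versions disagree here.
verdict: not equivalent; witness: base=-3, step=-2, limit=-1


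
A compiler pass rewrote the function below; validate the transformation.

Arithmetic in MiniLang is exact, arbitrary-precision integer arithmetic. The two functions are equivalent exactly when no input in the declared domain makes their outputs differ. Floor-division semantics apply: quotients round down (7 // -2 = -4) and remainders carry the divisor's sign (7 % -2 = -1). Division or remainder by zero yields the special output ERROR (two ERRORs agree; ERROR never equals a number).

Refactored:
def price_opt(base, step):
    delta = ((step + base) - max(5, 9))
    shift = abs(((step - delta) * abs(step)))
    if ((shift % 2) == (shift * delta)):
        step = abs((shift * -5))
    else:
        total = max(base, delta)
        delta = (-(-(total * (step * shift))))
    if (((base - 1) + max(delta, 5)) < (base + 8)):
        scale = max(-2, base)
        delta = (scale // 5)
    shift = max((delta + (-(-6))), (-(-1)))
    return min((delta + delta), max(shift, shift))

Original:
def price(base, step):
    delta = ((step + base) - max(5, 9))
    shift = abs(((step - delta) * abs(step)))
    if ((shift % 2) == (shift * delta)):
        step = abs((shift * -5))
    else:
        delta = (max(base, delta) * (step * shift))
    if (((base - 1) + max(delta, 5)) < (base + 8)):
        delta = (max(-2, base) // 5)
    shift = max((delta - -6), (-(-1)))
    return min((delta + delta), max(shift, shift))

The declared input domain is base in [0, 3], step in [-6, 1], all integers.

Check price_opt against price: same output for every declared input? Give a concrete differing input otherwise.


The two are interchangeable: statement counts differ; and arithmetic usage differs; and local variable names differ, and every declared input agrees.
As a probe, take base=0, step=-5: price runs delta=-14, then shift=45, then ((shift % 2) == (shift * delta)) is false, then delta=0, then (((base - 1) + max(delta, 5)) < (base + 8)) is true, then delta=0, then shift=6, then returns 0; price_opt runs delta=-14, then shift=45, then ((shift % 2) == (shift * delta)) is false, then total=0, then delta=0, then (((base - 1) + max(delta, 5)) < (base + 8)) is true, then scale=0, then delta=0, then shift=6, then returns 0; both end at 0.
Checked all 32 inputs in the declared domain: the outputs agree on every one.
verdict: equivalent


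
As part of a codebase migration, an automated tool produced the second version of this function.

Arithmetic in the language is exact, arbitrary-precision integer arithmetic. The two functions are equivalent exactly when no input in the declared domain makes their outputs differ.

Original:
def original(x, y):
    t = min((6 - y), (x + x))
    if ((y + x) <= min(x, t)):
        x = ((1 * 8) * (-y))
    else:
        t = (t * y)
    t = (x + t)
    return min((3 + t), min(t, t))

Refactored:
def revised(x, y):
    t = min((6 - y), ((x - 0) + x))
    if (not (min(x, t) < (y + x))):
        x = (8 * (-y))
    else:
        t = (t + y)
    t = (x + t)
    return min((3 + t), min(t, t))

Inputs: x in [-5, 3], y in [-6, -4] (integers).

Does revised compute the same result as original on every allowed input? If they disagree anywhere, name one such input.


The rewrite breaks on x=-5, y=-4, where the results are 35 and -19.
original: t := -10 | ((y + x) <= min(x, t)): false | t := 40 | t := 35 | result 35
revised: t := -10 | (not (min(x, t) < (y + x))): false | t := -14 | t := -19 | result -19
verdict: not equivalent; witness: x=-5, y=-4


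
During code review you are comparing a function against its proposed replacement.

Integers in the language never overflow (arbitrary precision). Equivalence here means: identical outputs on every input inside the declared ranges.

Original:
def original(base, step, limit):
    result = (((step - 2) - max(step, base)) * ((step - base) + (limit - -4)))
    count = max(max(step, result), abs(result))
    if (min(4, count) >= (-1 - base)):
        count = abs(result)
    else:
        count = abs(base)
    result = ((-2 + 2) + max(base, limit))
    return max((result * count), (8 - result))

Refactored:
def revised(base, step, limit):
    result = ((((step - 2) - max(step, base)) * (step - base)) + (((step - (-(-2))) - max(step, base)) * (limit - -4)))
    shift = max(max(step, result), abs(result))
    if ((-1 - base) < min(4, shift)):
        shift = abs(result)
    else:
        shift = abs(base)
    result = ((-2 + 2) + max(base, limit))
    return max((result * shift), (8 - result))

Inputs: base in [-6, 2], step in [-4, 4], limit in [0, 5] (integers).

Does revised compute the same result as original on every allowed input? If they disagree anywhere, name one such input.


On input base=-5, step=-4, limit=1, original returns 12 while revised returns 7.
verdict: not equivalent; witness: base=-5, step=-4, limit=1


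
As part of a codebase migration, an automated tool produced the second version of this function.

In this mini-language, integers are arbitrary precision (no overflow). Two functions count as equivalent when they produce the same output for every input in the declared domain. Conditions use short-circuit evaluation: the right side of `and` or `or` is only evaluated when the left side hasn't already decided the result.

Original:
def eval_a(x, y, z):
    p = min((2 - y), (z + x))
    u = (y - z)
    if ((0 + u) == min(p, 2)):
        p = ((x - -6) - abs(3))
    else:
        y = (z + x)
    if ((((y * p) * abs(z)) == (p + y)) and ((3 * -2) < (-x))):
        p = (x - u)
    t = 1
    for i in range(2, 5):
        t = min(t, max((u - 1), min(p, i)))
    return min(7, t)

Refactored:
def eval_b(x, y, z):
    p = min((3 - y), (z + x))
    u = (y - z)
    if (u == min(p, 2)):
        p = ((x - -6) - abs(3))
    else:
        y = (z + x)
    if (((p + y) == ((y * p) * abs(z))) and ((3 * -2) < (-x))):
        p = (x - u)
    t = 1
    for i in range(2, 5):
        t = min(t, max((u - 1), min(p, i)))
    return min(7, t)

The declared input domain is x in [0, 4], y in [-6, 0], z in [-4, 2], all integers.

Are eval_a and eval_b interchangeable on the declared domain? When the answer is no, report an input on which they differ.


Equivalent. Although `2` became `3`, no input in the stated domain can expose it.
Checked all 245 inputs in the declared domain: the outputs agree on every one.
Tracing x=2, y=-5, z=-2: eval_a: p becomes 0; next u becomes -3; next ((0 + u) == min(p, 2)) evaluates to false; next y becomes 0; next ((((y * p) * abs(z)) == (p + y)) and ((3 * -2) < (-x))) evaluates to true; next p becomes 5; next t becomes 1; next at i=2:; next t becomes 1; next at i=3:; next t becomes 1; next at i=4:; next t becomes 1; next final value 1 | eval_b: p becomes 0; next u becomes -3; next (u == min(p, 2)) evaluates to false; next y becomes 0; next (((p + y) == ((y * p) * abs(z))) and ((3 * -2) < (-x))) evaluates to true; next p becomes 5; next t becomes 1; next at i=2:; next t becomes 1; next at i=3:; next t becomes 1; next at i=4:; next t becomes 1; next final value 1 — matching result 1.
verdict: equivalent


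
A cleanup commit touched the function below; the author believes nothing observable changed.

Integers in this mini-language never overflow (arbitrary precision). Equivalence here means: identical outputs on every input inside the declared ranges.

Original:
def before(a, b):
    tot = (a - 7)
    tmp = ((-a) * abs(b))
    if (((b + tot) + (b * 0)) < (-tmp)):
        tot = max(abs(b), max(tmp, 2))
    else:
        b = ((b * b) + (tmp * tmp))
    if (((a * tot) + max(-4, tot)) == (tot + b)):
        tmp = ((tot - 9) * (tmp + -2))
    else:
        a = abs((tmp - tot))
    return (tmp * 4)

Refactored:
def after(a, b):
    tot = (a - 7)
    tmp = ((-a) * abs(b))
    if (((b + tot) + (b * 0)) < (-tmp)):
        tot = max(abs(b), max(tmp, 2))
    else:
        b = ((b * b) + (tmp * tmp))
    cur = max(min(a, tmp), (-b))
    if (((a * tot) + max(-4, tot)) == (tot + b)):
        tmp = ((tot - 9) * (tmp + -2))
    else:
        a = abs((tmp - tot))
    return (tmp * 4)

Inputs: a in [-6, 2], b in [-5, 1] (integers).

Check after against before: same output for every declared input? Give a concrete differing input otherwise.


Equivalent — the differences include local variable names differ; min/max/abs usage differs; statement counts differ, yet no declared input distinguishes the two.
Spot check at a=-6, b=-4 — before: tot := -13 | tmp := 24 | (((b + tot) + (b * 0)) < (-tmp)): false | b := 592 | (((a * tot) + max(-4, tot)) == (tot + b)): false | a := 37 | result 96. after: tot := -13 | tmp := 24 | (((b + tot) + (b * 0)) < (-tmp)): false | b := 592 | cur := -6 | (((a * tot) + max(-4, tot)) == (tot + b)): false | a := 37 | result 96. Both give 96.
An exhaustive pass over the 63 declared inputs shows identical outputs.
verdict: equivalent


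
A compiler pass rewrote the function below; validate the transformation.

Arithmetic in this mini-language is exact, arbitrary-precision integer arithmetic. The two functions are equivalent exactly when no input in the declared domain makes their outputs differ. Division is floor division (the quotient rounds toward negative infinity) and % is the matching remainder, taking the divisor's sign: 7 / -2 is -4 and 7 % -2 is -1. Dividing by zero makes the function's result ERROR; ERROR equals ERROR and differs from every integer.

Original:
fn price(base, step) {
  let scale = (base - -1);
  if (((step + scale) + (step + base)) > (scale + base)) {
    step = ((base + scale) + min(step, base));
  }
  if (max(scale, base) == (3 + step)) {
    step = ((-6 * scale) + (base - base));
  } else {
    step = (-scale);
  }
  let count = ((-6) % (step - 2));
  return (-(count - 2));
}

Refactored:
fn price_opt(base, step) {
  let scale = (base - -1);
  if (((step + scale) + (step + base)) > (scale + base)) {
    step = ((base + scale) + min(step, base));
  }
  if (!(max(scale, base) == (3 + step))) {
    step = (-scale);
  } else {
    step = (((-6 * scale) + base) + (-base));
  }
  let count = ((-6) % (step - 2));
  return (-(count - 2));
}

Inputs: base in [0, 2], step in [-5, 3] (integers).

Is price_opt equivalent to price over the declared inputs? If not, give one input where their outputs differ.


The two are interchangeable: boolean connective usage differs, and arithmetic usage differs, and every declared input agrees.
One worked example (base=1, step=-1) — price: scale = 2; (((step + scale) + (step + base)) > (scale + base)) -> false; (max(scale, base) == (3 + step)) -> true; step = -12; count = -6; return 8; price_opt: scale = 2; (((step + scale) + (step + base)) > (scale + base)) -> false; (!(max(scale, base) == (3 + step))) -> false; step = -12; count = -6; return 8; agreement on 8.
Checked all 27 inputs in the declared domain: the outputs agree on every one.
verdict: equivalent


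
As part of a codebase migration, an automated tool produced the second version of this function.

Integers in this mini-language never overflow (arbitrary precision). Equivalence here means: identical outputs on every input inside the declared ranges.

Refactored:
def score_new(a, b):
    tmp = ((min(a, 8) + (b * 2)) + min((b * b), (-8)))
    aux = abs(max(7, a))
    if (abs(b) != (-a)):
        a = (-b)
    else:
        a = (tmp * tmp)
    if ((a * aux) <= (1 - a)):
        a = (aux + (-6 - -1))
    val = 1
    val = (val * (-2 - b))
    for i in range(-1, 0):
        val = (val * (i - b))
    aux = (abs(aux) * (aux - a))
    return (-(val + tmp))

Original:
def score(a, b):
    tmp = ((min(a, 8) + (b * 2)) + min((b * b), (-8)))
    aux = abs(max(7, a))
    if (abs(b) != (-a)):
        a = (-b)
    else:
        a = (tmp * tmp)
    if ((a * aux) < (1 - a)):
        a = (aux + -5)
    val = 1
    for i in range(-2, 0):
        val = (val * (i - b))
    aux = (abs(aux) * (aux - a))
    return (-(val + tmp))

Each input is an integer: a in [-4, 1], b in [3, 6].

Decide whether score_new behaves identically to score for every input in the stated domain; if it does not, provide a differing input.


Equivalent. The edit looks behavioral (`((a * aux) < (1 - a))` became `((a * aux) <= (1 - a))`), but over these ranges it never changes the outcome.
Sweeping the whole domain (24 inputs) finds no disagreement.
One worked example (a=-3, b=3) — score: tmp = -5; aux = 7; (abs(b) != (-a)) -> false; a = 25; ((a * aux) < (1 - a)) -> false; val = 1; [i=-2]; val = -5; [i=-1]; val = 20; aux = -126; return -15; score_new: tmp = -5; aux = 7; (abs(b) != (-a)) -> false; a = 25; ((a * aux) <= (1 - a)) -> false; val = 1; val = -5; [i=-1]; val = 20; aux = -126; return -15; agreement on -15.
verdict: equivalent


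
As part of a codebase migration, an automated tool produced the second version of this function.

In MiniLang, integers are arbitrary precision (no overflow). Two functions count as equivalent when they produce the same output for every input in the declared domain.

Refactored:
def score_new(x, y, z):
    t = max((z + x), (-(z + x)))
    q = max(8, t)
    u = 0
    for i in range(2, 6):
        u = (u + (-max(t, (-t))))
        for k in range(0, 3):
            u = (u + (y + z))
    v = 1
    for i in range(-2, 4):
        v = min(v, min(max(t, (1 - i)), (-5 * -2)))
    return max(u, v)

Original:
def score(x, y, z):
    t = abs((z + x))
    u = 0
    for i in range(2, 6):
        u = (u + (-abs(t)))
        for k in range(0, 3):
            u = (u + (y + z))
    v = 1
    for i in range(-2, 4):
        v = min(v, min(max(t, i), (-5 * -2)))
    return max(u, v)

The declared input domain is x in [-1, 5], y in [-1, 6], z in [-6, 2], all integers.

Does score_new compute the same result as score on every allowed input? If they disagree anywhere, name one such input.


This is a faithful refactor — min/max/abs usage differs; constant usage differs; statement counts differ; arithmetic usage differs; local variable names differ, but the computed results match everywhere.
Spot check at x=4, y=0, z=-1 — score: t = 3; u = 0; [i=2]; u = -3; [k=0]; u = -4; [k=1]; u = -5; [k=2]; u = -6; [i=3]; u = -9; [k=0]; u = -10; [k=1]; u = -11; [k=2]; u = -12; [i=4]; u = -15; [k=0]; u = -16; [k=1]; u = -17; [k=2]; u = -18; [i=5]; u = -21; [k=0]; u = -22; [k=1]; u = -23; [k=2]; u = -24; v = 1; [i=-2]; v = 1; [i=-1]; v = 1; [i=0]; v = 1; [i=1]; v = 1; [i=2]; v = 1; [i=3]; v = 1; return 1. score_new: t = 3; q = 8; u = 0; [i=2]; u = -3; [k=0]; u = -4; [k=1]; u = -5; [k=2]; u = -6; [i=3]; u = -9; [k=0]; u = -10; [k=1]; u = -11; [k=2]; u = -12; [i=4]; u = -15; [k=0]; u = -16; [k=1]; u = -17; [k=2]; u = -18; [i=5]; u = -21; [k=0]; u = -22; [k=1]; u = -23; [k=2]; u = -24; v = 1; [i=-2]; v = 1; [i=-1]; v = 1; [i=0]; v = 1; [i=1]; v = 1; [i=2]; v = 1; [i=3]; v = 1; return 1. Both give 1.
An exhaustive pass over the 504 declared inputs shows identical outputs.
verdict: equivalent


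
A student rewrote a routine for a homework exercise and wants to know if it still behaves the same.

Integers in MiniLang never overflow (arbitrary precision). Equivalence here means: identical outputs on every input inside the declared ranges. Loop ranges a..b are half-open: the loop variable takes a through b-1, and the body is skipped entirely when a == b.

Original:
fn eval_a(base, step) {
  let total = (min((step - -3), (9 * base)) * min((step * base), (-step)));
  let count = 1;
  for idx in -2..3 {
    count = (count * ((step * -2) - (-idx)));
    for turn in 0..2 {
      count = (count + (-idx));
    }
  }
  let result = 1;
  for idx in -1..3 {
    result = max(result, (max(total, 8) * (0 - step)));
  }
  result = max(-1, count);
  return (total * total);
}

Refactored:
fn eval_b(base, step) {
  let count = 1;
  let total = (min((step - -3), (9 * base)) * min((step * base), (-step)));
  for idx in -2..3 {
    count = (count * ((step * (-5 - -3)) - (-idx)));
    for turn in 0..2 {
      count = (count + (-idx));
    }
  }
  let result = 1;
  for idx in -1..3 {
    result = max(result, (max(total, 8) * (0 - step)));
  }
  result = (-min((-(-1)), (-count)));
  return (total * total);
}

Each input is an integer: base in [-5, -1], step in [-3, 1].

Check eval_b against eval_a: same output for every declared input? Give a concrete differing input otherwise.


Changes here: constant usage differs; also arithmetic usage differs; also min/max/abs usage differs; the full 25-point sweep finds no disagreement.
verdict: equivalent


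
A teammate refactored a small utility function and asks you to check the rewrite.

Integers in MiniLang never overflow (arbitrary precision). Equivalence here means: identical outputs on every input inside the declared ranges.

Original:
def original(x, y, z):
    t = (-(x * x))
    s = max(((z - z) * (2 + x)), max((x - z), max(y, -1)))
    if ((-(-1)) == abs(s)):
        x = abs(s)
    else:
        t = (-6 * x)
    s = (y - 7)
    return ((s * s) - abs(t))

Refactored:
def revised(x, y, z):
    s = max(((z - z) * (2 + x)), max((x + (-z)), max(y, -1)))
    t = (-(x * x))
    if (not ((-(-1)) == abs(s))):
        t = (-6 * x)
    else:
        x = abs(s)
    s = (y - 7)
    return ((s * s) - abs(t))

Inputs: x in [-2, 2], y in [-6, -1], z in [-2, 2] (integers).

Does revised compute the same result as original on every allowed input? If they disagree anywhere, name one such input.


Comparing the listings, the differences include: arithmetic usage differs; boolean connective usage differs.
Tracing x=2, y=-1, z=-1: original: t becomes -4; next s becomes 3; next ((-(-1)) == abs(s)) evaluates to false; next t becomes -12; next s becomes -8; next final value 52 | revised: s becomes 3; next t becomes -4; next (not ((-(-1)) == abs(s))) evaluates to true; next t becomes -12; next s becomes -8; next final value 52 — matching result 52.
Every one of the 150 inputs gives matching results.
verdict: equivalent


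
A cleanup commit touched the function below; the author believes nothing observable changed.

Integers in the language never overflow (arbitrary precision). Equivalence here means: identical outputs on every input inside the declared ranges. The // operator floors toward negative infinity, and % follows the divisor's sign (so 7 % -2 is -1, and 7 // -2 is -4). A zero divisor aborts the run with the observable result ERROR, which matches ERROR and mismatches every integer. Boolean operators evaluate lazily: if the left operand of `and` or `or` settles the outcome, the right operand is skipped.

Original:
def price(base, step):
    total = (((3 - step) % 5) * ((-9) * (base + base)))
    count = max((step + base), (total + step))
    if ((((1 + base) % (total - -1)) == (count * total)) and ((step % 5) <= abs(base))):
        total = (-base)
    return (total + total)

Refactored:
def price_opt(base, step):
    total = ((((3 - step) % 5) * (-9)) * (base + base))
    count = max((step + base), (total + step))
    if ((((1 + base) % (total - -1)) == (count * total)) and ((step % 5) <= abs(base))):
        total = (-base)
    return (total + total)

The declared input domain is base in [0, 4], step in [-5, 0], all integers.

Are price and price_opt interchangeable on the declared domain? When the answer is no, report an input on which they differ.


The two versions differ — the changes include same computation, different form.
Tracing base=2, step=-3: price: total=-36, then count=-1, then ((((1 + base) % (total - -1)) == (count * total)) and ((step % 5) <= abs(base))) is false, then returns -72 | price_opt: total=-36, then count=-1, then ((((1 + base) % (total - -1)) == (count * total)) and ((step % 5) <= abs(base))) is false, then returns -72 — matching result -72.
Checked all 30 inputs in the declared domain: the outputs agree on every one.
verdict: equivalent


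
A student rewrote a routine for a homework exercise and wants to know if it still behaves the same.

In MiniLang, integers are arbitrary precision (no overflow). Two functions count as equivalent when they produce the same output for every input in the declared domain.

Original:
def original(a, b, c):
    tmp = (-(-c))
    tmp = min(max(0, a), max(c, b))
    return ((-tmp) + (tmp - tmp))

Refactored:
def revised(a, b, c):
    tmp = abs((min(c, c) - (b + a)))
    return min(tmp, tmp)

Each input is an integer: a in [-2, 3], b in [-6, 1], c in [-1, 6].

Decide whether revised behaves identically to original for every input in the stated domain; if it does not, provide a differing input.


Not equivalent: a=-2, b=-6, c=-1 separates them (1 vs 7).
original: tmp = -1; tmp = -1; return 1
revised: tmp = 7; return 7
verdict: not equivalent; witness: a=-2, b=-6, c=-1


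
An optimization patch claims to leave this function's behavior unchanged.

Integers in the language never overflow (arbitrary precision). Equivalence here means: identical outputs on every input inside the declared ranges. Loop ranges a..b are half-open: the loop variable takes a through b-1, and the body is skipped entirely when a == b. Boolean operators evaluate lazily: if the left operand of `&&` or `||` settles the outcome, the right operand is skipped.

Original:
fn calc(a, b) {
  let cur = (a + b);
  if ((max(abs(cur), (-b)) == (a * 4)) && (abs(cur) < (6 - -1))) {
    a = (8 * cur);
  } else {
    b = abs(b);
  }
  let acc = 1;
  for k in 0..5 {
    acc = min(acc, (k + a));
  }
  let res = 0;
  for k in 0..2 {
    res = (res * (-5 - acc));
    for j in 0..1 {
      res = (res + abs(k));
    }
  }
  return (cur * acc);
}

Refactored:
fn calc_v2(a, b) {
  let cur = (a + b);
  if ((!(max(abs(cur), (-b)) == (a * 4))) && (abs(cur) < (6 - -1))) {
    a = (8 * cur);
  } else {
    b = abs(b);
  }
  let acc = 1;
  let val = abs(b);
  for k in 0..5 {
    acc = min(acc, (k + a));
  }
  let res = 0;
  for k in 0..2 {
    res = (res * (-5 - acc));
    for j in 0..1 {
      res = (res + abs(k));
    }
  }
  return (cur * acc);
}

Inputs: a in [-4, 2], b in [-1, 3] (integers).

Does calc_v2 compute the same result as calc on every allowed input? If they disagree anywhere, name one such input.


Try a=-4, b=-1.
calc: cur=-5, then ((max(abs(cur), (-b)) == (a * 4)) && (abs(cur) < (6 - -1))) is false, then b=1, then acc=1, then (k=0), then acc=-4, then (k=1), then acc=-4, then (k=2), then acc=-4, then (k=3), then acc=-4, then (k=4), then acc=-4, then res=0, then (k=0), then res=0, then (j=0), then res=0, then (k=1), then res=0, then (j=0), then res=1, then returns 20
calc_v2: cur=-5, then ((!(max(abs(cur), (-b)) == (a * 4))) && (abs(cur) < (6 - -1))) is true, then a=-40, then acc=1, then val=1, then (k=0), then acc=-40, then (k=1), then acc=-40, then (k=2), then acc=-40, then (k=3), then acc=-40, then (k=4), then acc=-40, then res=0, then (k=0), then res=0, then (j=0), then res=0, then (k=1), then res=0, then (j=0), then res=1, then returns 200
20 != 200, so the rewrite changes behavior.
verdict: not equivalent; witness: a=-4, b=-1


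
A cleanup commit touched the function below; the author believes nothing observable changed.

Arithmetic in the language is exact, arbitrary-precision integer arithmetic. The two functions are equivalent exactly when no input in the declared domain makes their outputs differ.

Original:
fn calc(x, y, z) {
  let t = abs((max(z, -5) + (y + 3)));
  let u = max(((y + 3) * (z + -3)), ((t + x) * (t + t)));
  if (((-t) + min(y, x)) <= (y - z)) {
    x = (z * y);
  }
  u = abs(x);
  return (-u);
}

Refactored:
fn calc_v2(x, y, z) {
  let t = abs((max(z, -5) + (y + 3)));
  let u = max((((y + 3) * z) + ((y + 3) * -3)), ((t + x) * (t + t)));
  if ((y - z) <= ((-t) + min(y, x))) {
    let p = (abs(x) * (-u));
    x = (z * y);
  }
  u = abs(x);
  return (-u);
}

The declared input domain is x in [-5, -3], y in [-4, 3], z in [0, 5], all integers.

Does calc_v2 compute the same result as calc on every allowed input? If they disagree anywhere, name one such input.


At x=-5, y=-4, z=0: calc gives 0, calc_v2 gives -5.
verdict: not equivalent; witness: x=-5, y=-4, z=0


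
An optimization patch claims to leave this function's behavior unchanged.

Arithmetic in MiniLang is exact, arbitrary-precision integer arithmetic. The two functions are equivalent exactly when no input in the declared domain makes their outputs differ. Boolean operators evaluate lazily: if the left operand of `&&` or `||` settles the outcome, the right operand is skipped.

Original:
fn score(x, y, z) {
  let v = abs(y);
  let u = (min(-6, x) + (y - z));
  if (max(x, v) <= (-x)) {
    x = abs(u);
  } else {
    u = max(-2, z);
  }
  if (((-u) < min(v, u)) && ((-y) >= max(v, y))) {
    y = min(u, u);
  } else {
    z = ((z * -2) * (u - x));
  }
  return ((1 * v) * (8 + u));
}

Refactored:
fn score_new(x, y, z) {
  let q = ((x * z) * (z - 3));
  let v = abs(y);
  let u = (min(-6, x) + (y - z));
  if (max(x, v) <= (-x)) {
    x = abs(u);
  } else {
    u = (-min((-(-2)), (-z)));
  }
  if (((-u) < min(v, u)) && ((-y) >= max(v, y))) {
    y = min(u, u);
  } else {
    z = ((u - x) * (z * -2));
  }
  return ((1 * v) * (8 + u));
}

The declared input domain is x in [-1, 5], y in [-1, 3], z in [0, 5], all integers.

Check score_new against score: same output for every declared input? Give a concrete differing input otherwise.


Behavior is preserved: although arithmetic usage differs; local variable names differ; constant usage differs; statement counts differ; min/max/abs usage differs, the outputs never diverge.
One worked example (x=4, y=1, z=5) — score: v=1, then u=-10, then (max(x, v) <= (-x)) is false, then u=5, then (((-u) < min(v, u)) && ((-y) >= max(v, y))) is false, then z=-10, then returns 13; score_new: q=40, then v=1, then u=-10, then (max(x, v) <= (-x)) is false, then u=5, then (((-u) < min(v, u)) && ((-y) >= max(v, y))) is false, then z=-10, then returns 13; agreement on 13.
An exhaustive pass over the 210 declared inputs shows identical outputs.
verdict: equivalent


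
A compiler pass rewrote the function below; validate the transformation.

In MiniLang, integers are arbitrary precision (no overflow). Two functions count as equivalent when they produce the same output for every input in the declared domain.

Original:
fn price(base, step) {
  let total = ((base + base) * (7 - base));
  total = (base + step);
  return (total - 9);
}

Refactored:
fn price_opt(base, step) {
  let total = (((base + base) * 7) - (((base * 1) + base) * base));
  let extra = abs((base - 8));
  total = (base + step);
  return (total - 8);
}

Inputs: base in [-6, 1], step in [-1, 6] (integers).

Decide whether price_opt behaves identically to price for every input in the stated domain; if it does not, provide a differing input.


There is a counterexample at base=-6, step=-1: -16 on one side, -15 on the other.
price: total = -156; total = -7; return -16
price_opt: total = -156; extra = 14; total = -7; return -15
verdict: not equivalent; witness: base=-6, step=-1


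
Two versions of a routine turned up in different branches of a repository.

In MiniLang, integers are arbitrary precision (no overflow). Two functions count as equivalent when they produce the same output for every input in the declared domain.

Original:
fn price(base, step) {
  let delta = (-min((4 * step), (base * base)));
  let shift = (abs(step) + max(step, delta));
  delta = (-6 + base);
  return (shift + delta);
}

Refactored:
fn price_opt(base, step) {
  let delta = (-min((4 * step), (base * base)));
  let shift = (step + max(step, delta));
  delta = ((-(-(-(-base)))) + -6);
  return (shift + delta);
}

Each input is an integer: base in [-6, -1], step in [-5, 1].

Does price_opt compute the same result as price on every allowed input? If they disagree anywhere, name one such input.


There is a counterexample at base=-6, step=-5: 13 on one side, 3 on the other.
price: delta becomes 20; next shift becomes 25; next delta becomes -12; next final value 13
price_opt: delta becomes 20; next shift becomes 15; next delta becomes -12; next final value 3
verdict: not equivalent; witness: base=-6, step=-5


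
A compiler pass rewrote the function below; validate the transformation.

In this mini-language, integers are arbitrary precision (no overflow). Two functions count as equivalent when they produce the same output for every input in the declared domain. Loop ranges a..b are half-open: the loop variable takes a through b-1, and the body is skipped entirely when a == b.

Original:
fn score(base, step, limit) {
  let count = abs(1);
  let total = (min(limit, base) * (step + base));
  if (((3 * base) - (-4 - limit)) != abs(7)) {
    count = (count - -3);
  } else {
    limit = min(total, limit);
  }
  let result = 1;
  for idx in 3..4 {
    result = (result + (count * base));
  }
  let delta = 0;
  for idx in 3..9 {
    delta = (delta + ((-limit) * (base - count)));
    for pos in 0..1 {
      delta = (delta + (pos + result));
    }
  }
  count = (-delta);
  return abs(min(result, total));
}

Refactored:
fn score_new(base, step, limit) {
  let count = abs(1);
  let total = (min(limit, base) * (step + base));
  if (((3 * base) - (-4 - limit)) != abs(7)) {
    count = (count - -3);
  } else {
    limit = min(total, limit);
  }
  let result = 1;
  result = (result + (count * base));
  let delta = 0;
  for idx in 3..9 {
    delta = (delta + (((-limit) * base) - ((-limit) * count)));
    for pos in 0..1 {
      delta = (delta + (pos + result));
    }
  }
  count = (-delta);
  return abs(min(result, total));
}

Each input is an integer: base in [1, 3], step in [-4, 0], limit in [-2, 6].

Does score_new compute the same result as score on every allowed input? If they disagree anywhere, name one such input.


Reading the diff, among the changes: arithmetic usage differs, plus statement counts differ, plus loop structure differs.
Spot check at base=2, step=-2, limit=-2 — score: count = 1; total = 0; (((3 * base) - (-4 - limit)) != abs(7)) -> true; count = 4; result = 1; [idx=3]; result = 9; delta = 0; [idx=3]; delta = -4; [pos=0]; delta = 5; [idx=4]; delta = 1; [pos=0]; delta = 10; [idx=5]; delta = 6; [pos=0]; delta = 15; [idx=6]; delta = 11; [pos=0]; delta = 20; [idx=7]; delta = 16; [pos=0]; delta = 25; [idx=8]; delta = 21; [pos=0]; delta = 30; count = -30; return 0. score_new: count = 1; total = 0; (((3 * base) - (-4 - limit)) != abs(7)) -> true; count = 4; result = 1; result = 9; delta = 0; [idx=3]; delta = -4; [pos=0]; delta = 5; [idx=4]; delta = 1; [pos=0]; delta = 10; [idx=5]; delta = 6; [pos=0]; delta = 15; [idx=6]; delta = 11; [pos=0]; delta = 20; [idx=7]; delta = 16; [pos=0]; delta = 25; [idx=8]; delta = 21; [pos=0]; delta = 30; count = -30; return 0. Both give 0.
Every one of the 135 inputs gives matching results.
verdict: equivalent


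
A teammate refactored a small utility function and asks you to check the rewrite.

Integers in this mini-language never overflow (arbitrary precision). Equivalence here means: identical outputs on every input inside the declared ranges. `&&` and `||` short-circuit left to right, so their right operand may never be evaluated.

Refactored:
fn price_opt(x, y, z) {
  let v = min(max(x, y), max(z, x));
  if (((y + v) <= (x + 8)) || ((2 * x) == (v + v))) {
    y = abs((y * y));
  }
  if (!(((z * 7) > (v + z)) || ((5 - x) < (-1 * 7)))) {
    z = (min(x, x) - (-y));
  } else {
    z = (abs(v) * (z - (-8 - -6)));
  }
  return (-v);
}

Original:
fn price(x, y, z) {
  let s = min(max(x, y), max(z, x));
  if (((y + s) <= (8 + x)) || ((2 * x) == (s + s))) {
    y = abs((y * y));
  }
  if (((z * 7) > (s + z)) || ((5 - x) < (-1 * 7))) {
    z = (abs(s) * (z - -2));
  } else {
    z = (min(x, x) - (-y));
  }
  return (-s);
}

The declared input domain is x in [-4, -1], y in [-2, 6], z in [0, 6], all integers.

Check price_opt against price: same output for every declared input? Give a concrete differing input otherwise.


Equivalent — the differences include constant usage differs, and arithmetic usage differs, and boolean connective usage differs, and local variable names differ, yet no declared input distinguishes the two.
Tracing x=-1, y=1, z=2: price: s := 1 | (((y + s) <= (8 + x)) || ((2 * x) == (s + s))): true | y := 1 | (((z * 7) > (s + z)) || ((5 - x) < (-1 * 7))): true | z := 4 | result -1 | price_opt: v := 1 | (((y + v) <= (x + 8)) || ((2 * x) == (v + v))): true | y := 1 | (!(((z * 7) > (v + z)) || ((5 - x) < (-1 * 7)))): false | z := 4 | result -1 — matching result -1.
An exhaustive pass over the 252 declared inputs shows identical outputs.
verdict: equivalent


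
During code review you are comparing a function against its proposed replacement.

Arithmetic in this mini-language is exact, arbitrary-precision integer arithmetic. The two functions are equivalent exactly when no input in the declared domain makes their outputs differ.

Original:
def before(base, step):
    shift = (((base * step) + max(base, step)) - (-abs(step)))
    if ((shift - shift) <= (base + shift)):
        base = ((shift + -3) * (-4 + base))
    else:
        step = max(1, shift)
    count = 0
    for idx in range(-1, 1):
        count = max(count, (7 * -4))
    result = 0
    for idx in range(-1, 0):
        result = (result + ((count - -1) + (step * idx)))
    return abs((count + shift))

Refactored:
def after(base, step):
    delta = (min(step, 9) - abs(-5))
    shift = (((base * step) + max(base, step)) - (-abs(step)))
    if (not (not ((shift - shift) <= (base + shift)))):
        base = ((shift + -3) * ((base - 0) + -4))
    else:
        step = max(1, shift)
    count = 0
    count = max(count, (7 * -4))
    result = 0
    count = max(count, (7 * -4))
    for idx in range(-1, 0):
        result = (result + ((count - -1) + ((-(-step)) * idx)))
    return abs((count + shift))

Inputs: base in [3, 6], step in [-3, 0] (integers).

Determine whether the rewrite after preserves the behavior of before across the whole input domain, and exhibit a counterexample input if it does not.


Changes here: local variable names differ; arithmetic usage differs; statement counts differ; loop structure differs; min/max/abs usage differs; boolean connective usage differs; constant usage differs; the full 16-point sweep finds no disagreement.
verdict: equivalent


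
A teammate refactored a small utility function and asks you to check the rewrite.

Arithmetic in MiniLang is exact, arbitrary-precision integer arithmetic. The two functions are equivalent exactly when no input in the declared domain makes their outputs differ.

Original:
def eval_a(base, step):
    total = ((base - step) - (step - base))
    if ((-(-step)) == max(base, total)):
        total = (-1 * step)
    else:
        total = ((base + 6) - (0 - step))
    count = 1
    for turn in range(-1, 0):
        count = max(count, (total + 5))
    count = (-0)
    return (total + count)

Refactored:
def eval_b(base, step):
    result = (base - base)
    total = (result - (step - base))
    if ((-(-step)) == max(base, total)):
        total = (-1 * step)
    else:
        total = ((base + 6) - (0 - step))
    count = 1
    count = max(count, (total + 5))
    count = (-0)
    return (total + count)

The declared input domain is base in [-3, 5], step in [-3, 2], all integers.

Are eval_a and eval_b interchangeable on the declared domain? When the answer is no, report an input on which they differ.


There is a counterexample at base=-3, step=-2: 2 on one side, 1 on the other.
eval_a: total := -2 | ((-(-step)) == max(base, total)): true | total := 2 | count := 1 | iter turn=-1: | count := 7 | count := 0 | result 2
eval_b: result := 0 | total := -1 | ((-(-step)) == max(base, total)): false | total := 1 | count := 1 | count := 6 | count := 0 | result 1
verdict: not equivalent; witness: base=-3, step=-2


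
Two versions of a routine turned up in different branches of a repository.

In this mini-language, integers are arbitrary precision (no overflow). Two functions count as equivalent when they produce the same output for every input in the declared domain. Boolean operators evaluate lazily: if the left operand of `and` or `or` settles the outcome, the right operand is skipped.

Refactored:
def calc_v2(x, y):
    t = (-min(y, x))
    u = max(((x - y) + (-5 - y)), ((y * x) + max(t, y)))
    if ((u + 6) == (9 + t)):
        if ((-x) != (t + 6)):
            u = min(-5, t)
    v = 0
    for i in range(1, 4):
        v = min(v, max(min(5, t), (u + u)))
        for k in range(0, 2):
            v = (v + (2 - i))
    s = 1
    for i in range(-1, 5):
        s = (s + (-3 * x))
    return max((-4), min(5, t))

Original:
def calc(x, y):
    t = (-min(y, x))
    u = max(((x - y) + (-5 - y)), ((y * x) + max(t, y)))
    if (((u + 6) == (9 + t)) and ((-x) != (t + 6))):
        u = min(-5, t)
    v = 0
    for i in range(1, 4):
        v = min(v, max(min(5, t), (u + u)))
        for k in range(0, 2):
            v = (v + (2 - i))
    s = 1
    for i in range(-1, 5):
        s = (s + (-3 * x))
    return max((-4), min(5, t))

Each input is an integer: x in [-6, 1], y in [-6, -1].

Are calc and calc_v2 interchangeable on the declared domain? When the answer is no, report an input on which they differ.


Changes here: branching structure differs, statement counts differ, boolean connective usage differs; the full 48-point sweep finds no disagreement.
verdict: equivalent


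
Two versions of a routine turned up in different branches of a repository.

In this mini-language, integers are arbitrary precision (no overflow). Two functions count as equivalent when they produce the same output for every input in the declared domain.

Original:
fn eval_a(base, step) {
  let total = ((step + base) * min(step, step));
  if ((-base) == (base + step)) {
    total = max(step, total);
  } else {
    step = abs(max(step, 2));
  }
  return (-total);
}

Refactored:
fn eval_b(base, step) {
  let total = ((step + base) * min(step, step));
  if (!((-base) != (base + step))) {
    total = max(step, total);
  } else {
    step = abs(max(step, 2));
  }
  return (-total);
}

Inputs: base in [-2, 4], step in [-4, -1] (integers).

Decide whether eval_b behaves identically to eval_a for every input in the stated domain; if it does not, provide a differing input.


Equivalent — the differences include comparison usage differs; boolean connective usage differs, yet no declared input distinguishes the two.
Tracing base=-2, step=-3: eval_a: total=15, then ((-base) == (base + step)) is false, then step=2, then returns -15 | eval_b: total=15, then (!((-base) != (base + step))) is false, then step=2, then returns -15 — matching result -15.
Every one of the 28 inputs gives matching results.
verdict: equivalent
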